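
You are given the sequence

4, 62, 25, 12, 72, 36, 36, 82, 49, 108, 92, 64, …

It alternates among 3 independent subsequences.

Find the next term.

The terms cycle through 3 interleaved subsequences.
Stream A: 4, 12, 36, 108. A geometric progression (common ratio 3).
Stream B: 62, 72, 82, 92. Arithmetic with common difference +10.
Stream C: 25, 36, 49, 64. Perfect squares starting at 5².
Position 13 falls in stream A as its term 5, giving 324.

324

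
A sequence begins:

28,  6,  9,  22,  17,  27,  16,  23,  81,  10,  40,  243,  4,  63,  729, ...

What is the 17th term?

103

The terms cycle through 3 interleaved subsequences.
Subsequence A: 28, 22, 16, 10, 4 — arithmetic, step −6.
Subsequence B: 6, 17, 23, 40, 63 — a Fibonacci-like recurrence a_n = a_{n-1} + a_{n-2}.
Subsequence C: 9, 27, 81, 243, 729 — powers 3^2, 3^3, 3^4, ….
Term 17 comes from subsequence B (its 6th entry): 103.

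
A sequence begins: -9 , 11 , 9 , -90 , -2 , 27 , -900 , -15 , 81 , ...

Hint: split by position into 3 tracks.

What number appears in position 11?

The terms cycle through 3 interleaved subsequences.
Stream A: -9, -90, -900. Multiplying by 10 each time.
Stream B: 11, -2, -15. Subtracting 13 each time.
Stream C: 9, 27, 81. Powers 3^2, 3^3, 3^4, ….
Term 11 comes from stream B (its 4th entry): -28.

-28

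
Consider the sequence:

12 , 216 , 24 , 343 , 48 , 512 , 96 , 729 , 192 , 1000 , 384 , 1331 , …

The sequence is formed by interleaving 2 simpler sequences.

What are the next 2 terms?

768, 1728

Taking every 2nd term gives 2 separate tracks.
Track A: 12, 24, 48, 96, 192, 384 — geometric with ratio 2.
Track B: 216, 343, 512, 729, 1000, 1331 — consecutive cubes n³ from n = 6.
Position 13 → track A, term 7 = 768.
Position 14 falls in track B as its term 7, giving 1728.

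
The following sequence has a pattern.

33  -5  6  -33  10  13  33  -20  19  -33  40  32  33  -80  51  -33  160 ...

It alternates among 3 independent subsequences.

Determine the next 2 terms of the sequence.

Taking every 3rd term gives 3 separate tracks.
Stream A = 33, -33, 33, -33, 33, -33: the oscillation 33·(−1)^(n+1).
Stream B = -5, 10, -20, 40, -80, 160: multiplying by -2 each time.
Stream C = 6, 13, 19, 32, 51: Fibonacci-style (each term is the sum of the two before it).
Position 18 falls in stream C as its term 6, giving 83.
Term 19 comes from stream A (its 7th entry): 33.

83, 33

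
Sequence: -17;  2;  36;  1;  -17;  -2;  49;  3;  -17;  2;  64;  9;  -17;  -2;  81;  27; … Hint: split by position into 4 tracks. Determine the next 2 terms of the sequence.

-17, 2

Split by position mod 4: positions 1, 5, 9, … form one track, and each other residue class forms its own.
Stream A: -17, -17, -17, -17 — the constant sequence -17.
Stream B: 2, -2, 2, -2 — alternating ±2.
Stream C: 36, 49, 64, 81 — the squares 6², 7², 8², ….
Stream D: 1, 3, 9, 27 — powers 3^0, 3^1, 3^2, ….
Position 17 → stream A, term 5 = -17.
The 18th slot belongs to stream B; its 5th term is 2.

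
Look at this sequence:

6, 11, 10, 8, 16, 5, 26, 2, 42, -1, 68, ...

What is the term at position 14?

The terms cycle through 2 interleaved subsequences.
Track A is 6, 10, 16, 26, 42, 68, which is a Fibonacci-like recurrence a_n = a_{n-1} + a_{n-2}.
Track B is 11, 8, 5, 2, -1, which is arithmetic with common difference −3.
Position 14 → track B, term 7 = -7.

-7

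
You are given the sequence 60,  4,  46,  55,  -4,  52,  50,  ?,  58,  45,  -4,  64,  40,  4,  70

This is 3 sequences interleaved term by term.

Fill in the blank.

Split by position mod 3: positions 1, 4, 7, … form one track, and each other residue class forms its own.
Stream A is 60, 55, 50, 45, 40, which is arithmetic with common difference −5.
Stream B is 4, -4, ?, -4, 4, which is alternating ±4.
Stream C is 46, 52, 58, 64, 70, which is linear: a_n = 40 + 6·n.
So the missing entry in stream B is 4.

4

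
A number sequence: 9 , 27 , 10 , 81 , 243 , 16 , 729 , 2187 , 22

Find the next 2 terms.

6561, 19683

The slot pattern repeats as AAB (period 3), so there are 2 interleaved tracks.
Track A is 9, 27, 81, 243, 729, 2187, which is powers of 3.
Track B is 10, 16, 22, which is linear: a_n = 4 + 6·n.
Position 10 falls in track A as its term 7, giving 6561.
Position 11 → track A, term 8 = 19683.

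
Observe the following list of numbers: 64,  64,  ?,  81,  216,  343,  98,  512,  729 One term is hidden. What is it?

Positions follow the repeating pattern ABB; grouping by letter gives 2 tracks.
Track A = 64, 81, 98: arithmetic with common difference +17.
Track B = 64, ?, 216, 343, 512, 729: perfect cubes starting at 4³.
Filling track B at index 2 by its rule yields 125.

125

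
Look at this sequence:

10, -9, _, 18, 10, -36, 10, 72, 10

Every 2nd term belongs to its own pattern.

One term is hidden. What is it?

10

Split by position mod 2 into 2 tracks.
Stream A: 10, ?, 10, 10, 10. Always 10.
Stream B: -9, 18, -36, 72. Multiplying by -2 each time.
Stream A's pattern makes the blank 10.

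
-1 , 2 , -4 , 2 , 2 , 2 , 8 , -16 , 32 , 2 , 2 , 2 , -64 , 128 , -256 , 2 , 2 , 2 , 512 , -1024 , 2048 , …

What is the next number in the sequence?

Positions follow the repeating pattern AAABBB; grouping by letter gives 2 tracks.
Track A: -1, 2, -4, 8, -16, 32, -64, 128, -256, 512, -1024, 2048 — multiplying by -2 each time.
Track B: 2, 2, 2, 2, 2, 2, 2, 2, 2 — always 2.
The 22nd slot belongs to track B; its 10th term is 2.

2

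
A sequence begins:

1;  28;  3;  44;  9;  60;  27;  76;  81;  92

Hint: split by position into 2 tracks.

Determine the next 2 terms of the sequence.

Positions 1, 3, 5, … form one subsequence and positions 2, 4, 6, … form another.
Track A: 1, 3, 9, 27, 81 (multiplying by 3 each time).
Track B: 28, 44, 60, 76, 92 (arithmetic, step +16).
Position 11 → track A, term 6 = 243.
Position 12 falls in track B as its term 6, giving 108.

243, 108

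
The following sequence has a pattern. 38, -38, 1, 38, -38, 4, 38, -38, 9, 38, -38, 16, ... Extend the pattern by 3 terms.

Positions follow the repeating pattern AAB; grouping by letter gives 2 tracks.
Subsequence A: 38, -38, 38, -38, 38, -38, 38, -38. The oscillation 38·(−1)^(n+1).
Subsequence B: 1, 4, 9, 16. Perfect squares starting at 1².
Position 13 falls in subsequence A as its term 9, giving 38.
Term 14 comes from subsequence A (its 10th entry): -38.
Position 15 falls in subsequence B as its term 5, giving 25.

38, -38, 25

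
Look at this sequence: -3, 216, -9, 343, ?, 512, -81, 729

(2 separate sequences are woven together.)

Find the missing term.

-27

Taking every 2nd term gives 2 separate tracks.
Track A: -3, -9, ?, -81 — a geometric progression (common ratio 3).
Track B: 216, 343, 512, 729 — perfect cubes starting at 6³.
Filling track A at index 3 by its rule yields -27.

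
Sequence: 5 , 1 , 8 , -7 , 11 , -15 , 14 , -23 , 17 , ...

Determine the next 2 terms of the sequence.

The terms cycle through 2 interleaved subsequences.
Subsequence A: 5, 8, 11, 14, 17 — arithmetic with common difference +3.
Subsequence B: 1, -7, -15, -23 — subtracting 8 each time.
Term 10 comes from subsequence B (its 5th entry): -31.
The 11th slot belongs to subsequence A; its 6th term is 20.

-31, 20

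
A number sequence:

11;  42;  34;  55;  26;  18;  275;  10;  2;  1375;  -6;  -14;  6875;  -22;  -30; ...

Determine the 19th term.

171875

The slot pattern repeats as ABB (period 3), so there are 2 interleaved tracks.
Subsequence A: 11, 55, 275, 1375, 6875 (multiplying by 5 each time).
Subsequence B: 42, 34, 26, 18, 10, 2, -6, -14, -22, -30 (linear: a_n = 50 − 8·n).
Term 19 comes from subsequence A (its 7th entry): 171875.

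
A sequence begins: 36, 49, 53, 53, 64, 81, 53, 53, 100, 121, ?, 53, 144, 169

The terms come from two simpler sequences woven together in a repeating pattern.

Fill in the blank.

The slot pattern repeats as AABB (period 4), so there are 2 interleaved tracks.
Track A = 36, 49, 64, 81, 100, 121, 144, 169: perfect squares starting at 6².
Track B = 53, 53, 53, 53, ?, 53: the constant sequence 53.
Track B's pattern makes the blank 53.

53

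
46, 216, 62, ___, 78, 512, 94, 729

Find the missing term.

343

Split by position mod 2 into 2 tracks.
Stream A: 46, 62, 78, 94 (arithmetic with common difference +16).
Stream B: 216, ?, 512, 729 (consecutive cubes n³ from n = 6).
Filling stream B at index 2 by its rule yields 343.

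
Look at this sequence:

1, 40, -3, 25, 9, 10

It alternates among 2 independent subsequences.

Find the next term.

Positions 1, 3, 5, … form one subsequence and positions 2, 4, 6, … form another.
Stream A: 1, -3, 9 — geometric with ratio -3.
Stream B: 40, 25, 10 — linear: a_n = 55 − 15·n.
Term 7 comes from stream A (its 4th entry): -27.

-27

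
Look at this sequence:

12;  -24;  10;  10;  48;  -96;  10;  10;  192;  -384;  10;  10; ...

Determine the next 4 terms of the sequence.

768, -1536, 10, 10

Positions follow the repeating pattern AABB; grouping by letter gives 2 tracks.
Track A: 12, -24, 48, -96, 192, -384 (geometric with ratio -2).
Track B: 10, 10, 10, 10, 10, 10 (the constant sequence 10).
Position 13 → track A, term 7 = 768.
Term 14 comes from track A (its 8th entry): -1536.
Position 15 falls in track B as its term 7, giving 10.
Position 16 → track B, term 8 = 10.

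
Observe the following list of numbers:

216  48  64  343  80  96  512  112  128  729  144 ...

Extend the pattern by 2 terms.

Reading positions in blocks of 3 reveals the pattern ABB — 2 tracks woven together.
Stream A = 216, 343, 512, 729: consecutive cubes n³ from n = 6.
Stream B = 48, 64, 80, 96, 112, 128, 144: arithmetic, step +16.
Position 12 falls in stream B as its term 8, giving 160.
Position 13 → stream A, term 5 = 1000.

160, 1000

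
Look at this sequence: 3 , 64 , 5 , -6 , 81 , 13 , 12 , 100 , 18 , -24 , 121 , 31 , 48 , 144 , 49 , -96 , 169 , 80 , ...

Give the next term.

Split by position mod 3: positions 1, 4, 7, … form one track, and each other residue class forms its own.
Track A: 3, -6, 12, -24, 48, -96. Multiplying by -2 each time.
Track B: 64, 81, 100, 121, 144, 169. The squares 8², 9², 10², ….
Track C: 5, 13, 18, 31, 49, 80. Fibonacci-style (each term is the sum of the two before it).
The 19th slot belongs to track A; its 7th term is 192.

192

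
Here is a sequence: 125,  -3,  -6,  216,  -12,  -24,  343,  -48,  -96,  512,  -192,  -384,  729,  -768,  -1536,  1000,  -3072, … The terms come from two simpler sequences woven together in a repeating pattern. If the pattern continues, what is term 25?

Positions follow the repeating pattern ABB; grouping by letter gives 2 tracks.
Stream A: 125, 216, 343, 512, 729, 1000 (the cubes 5³, 6³, 7³, …).
Stream B: -3, -6, -12, -24, -48, -96, -192, -384, -768, -1536, -3072 (a geometric progression (common ratio 2)).
Term 25 comes from stream A (its 9th entry): 2197.

2197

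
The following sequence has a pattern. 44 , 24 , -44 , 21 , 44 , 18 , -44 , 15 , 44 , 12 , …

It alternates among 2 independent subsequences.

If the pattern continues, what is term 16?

Split by position mod 2 into 2 tracks.
Subsequence A: 44, -44, 44, -44, 44 — oscillating between 44 and -44.
Subsequence B: 24, 21, 18, 15, 12 — arithmetic with common difference −3.
Position 16 → subsequence B, term 8 = 3.

3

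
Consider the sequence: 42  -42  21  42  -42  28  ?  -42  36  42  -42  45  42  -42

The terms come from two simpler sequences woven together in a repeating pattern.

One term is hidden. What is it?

The slot pattern repeats as AAB (period 3), so there are 2 interleaved tracks.
Track A = 42, -42, 42, -42, ?, -42, 42, -42, 42, -42: the oscillation 42·(−1)^(n+1).
Track B = 21, 28, 36, 45: triangular numbers starting at T_6.
The gap is track A's term 5; the rule gives 42.

42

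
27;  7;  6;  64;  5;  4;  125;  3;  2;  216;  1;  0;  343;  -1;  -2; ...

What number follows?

The slot pattern repeats as ABB (period 3), so there are 2 interleaved tracks.
Track A: 27, 64, 125, 216, 343 (the cubes 3³, 4³, 5³, …).
Track B: 7, 6, 5, 4, 3, 2, 1, 0, -1, -2 (subtracting 1 each time).
Position 16 falls in track A as its term 6, giving 512.

512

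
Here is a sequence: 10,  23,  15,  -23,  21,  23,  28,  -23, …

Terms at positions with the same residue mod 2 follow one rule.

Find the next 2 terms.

36, 23

The terms cycle through 2 interleaved subsequences.
Stream A: 10, 15, 21, 28 (triangular numbers n(n+1)/2 for n = 4, 5, …).
Stream B: 23, -23, 23, -23 (the oscillation 23·(−1)^(n+1)).
Position 9 falls in stream A as its term 5, giving 36.
Position 10 → stream B, term 5 = 23.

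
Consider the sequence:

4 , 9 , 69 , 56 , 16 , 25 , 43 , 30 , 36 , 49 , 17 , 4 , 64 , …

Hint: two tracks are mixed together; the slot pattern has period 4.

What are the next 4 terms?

Positions follow the repeating pattern AABB; grouping by letter gives 2 tracks.
Track A: 4, 9, 16, 25, 36, 49, 64 (perfect squares starting at 2²).
Track B: 69, 56, 43, 30, 17, 4 (linear: a_n = 82 − 13·n).
Position 14 → track A, term 8 = 81.
The 15th slot belongs to track B; its 7th term is -9.
The 16th slot belongs to track B; its 8th term is -22.
Position 17 falls in track A as its term 9, giving 100.

81, -9, -22, 100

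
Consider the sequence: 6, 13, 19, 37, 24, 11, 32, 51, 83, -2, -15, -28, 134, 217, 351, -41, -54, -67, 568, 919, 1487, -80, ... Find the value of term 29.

-132

Positions follow the repeating pattern AAABBB; grouping by letter gives 2 tracks.
Track A: 6, 13, 19, 32, 51, 83, 134, 217, 351, 568, 919, 1487. A Fibonacci-like recurrence a_n = a_{n-1} + a_{n-2}.
Track B: 37, 24, 11, -2, -15, -28, -41, -54, -67, -80. Linear: a_n = 50 − 13·n.
Term 29 comes from track B (its 14th entry): -132.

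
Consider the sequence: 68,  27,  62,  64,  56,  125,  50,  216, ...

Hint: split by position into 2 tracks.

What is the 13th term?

32

Odd-indexed and even-indexed terms follow separate rules.
Subsequence A is 68, 62, 56, 50, which is arithmetic with common difference −6.
Subsequence B is 27, 64, 125, 216, which is consecutive cubes n³ from n = 3.
Position 13 → subsequence A, term 7 = 32.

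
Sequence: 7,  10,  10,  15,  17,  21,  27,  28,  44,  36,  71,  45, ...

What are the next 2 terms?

Split by position mod 2 into 2 tracks.
Track A: 7, 10, 17, 27, 44, 71. A Fibonacci-like recurrence a_n = a_{n-1} + a_{n-2}.
Track B: 10, 15, 21, 28, 36, 45. Triangular numbers n(n+1)/2 for n = 4, 5, ….
The 13th slot belongs to track A; its 7th term is 115.
Position 14 → track B, term 7 = 55.

115, 55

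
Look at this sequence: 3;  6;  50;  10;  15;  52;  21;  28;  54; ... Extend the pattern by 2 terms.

Reading positions in blocks of 3 reveals the pattern AAB — 2 tracks woven together.
Track A: 3, 6, 10, 15, 21, 28 — the triangular numbers T_2, T_3, ….
Track B: 50, 52, 54 — linear: a_n = 48 + 2·n.
Term 10 comes from track A (its 7th entry): 36.
Term 11 comes from track A (its 8th entry): 45.

36, 45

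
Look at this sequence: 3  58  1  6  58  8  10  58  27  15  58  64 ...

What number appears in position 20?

The terms cycle through 3 interleaved subsequences.
Stream A: 3, 6, 10, 15 (triangular numbers n(n+1)/2 for n = 2, 3, …).
Stream B: 58, 58, 58, 58 (always 58).
Stream C: 1, 8, 27, 64 (consecutive cubes n³ from n = 1).
Position 20 → stream B, term 7 = 58.

58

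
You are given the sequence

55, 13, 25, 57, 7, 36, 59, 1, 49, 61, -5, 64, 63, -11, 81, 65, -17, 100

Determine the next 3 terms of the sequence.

67, -23, 121

Taking every 3rd term gives 3 separate tracks.
Subsequence A: 55, 57, 59, 61, 63, 65 — arithmetic with common difference +2.
Subsequence B: 13, 7, 1, -5, -11, -17 — arithmetic, step −6.
Subsequence C: 25, 36, 49, 64, 81, 100 — the squares 5², 6², 7², ….
The 19th slot belongs to subsequence A; its 7th term is 67.
Term 20 comes from subsequence B (its 7th entry): -23.
The 21st slot belongs to subsequence C; its 7th term is 121.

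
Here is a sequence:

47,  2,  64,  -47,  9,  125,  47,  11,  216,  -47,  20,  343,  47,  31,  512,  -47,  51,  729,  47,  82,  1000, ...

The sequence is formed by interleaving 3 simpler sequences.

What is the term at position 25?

47

Split by position mod 3: positions 1, 4, 7, … form one track, and each other residue class forms its own.
Track A: 47, -47, 47, -47, 47, -47, 47. Oscillating between 47 and -47.
Track B: 2, 9, 11, 20, 31, 51, 82. A Fibonacci-like recurrence a_n = a_{n-1} + a_{n-2}.
Track C: 64, 125, 216, 343, 512, 729, 1000. The cubes 4³, 5³, 6³, ….
Position 25 → track A, term 9 = 47.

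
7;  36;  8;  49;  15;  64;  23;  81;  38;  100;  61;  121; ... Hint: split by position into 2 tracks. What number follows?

The terms cycle through 2 interleaved subsequences.
Track A: 7, 8, 15, 23, 38, 61 (a Fibonacci-like recurrence a_n = a_{n-1} + a_{n-2}).
Track B: 36, 49, 64, 81, 100, 121 (perfect squares starting at 6²).
Term 13 comes from track A (its 7th entry): 99.

99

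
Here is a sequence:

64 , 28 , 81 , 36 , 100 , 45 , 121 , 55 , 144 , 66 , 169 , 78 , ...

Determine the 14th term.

Positions 1, 3, 5, … form one subsequence and positions 2, 4, 6, … form another.
Subsequence A: 64, 81, 100, 121, 144, 169 (consecutive squares n² from n = 8).
Subsequence B: 28, 36, 45, 55, 66, 78 (triangular numbers n(n+1)/2 for n = 7, 8, …).
The 14th slot belongs to subsequence B; its 7th term is 91.

91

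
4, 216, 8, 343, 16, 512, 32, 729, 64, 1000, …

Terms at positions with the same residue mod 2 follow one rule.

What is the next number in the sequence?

Split by position mod 2 into 2 tracks.
Track A is 4, 8, 16, 32, 64, which is powers of 2.
Track B is 216, 343, 512, 729, 1000, which is perfect cubes starting at 6³.
Term 11 comes from track A (its 6th entry): 128.

128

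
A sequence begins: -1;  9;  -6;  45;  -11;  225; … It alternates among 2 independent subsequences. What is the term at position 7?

Taking every 2nd term gives 2 separate tracks.
Stream A is -1, -6, -11, which is linear: a_n = 4 − 5·n.
Stream B is 9, 45, 225, which is a geometric progression (common ratio 5).
Position 7 falls in stream A as its term 4, giving -16.

-16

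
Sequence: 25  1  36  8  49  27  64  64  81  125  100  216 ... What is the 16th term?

512

Split by position mod 2 into 2 tracks.
Track A: 25, 36, 49, 64, 81, 100. Perfect squares starting at 5².
Track B: 1, 8, 27, 64, 125, 216. Perfect cubes starting at 1³.
Position 16 falls in track B as its term 8, giving 512.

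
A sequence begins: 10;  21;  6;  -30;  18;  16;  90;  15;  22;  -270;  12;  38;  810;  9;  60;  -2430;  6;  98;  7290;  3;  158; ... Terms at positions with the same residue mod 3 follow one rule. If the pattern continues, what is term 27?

414

Split by position mod 3 into 3 tracks.
Stream A = 10, -30, 90, -270, 810, -2430, 7290: a geometric progression (common ratio -3).
Stream B = 21, 18, 15, 12, 9, 6, 3: subtracting 3 each time.
Stream C = 6, 16, 22, 38, 60, 98, 158: each term equals the sum of the previous two.
Term 27 comes from stream C (its 9th entry): 414.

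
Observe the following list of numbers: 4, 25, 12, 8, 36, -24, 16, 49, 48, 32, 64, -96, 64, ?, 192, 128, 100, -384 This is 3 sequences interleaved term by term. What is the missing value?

Read the sequence 3 terms at a time; column i is its own pattern.
Subsequence A: 4, 8, 16, 32, 64, 128 — powers of 2.
Subsequence B: 25, 36, 49, 64, ?, 100 — the squares 5², 6², 7², ….
Subsequence C: 12, -24, 48, -96, 192, -384 — multiplying by -2 each time.
Subsequence B's pattern makes the blank 81.

81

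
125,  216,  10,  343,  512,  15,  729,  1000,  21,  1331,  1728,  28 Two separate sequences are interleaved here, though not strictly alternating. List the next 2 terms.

2197, 2744

Reading positions in blocks of 3 reveals the pattern AAB — 2 tracks woven together.
Stream A = 125, 216, 343, 512, 729, 1000, 1331, 1728: perfect cubes starting at 5³.
Stream B = 10, 15, 21, 28: triangular numbers n(n+1)/2 for n = 4, 5, ….
Term 13 comes from stream A (its 9th entry): 2197.
Position 14 → stream A, term 10 = 2744.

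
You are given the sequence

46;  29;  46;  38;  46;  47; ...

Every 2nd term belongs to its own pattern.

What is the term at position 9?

Odd-indexed and even-indexed terms follow separate rules.
Subsequence A: 46, 46, 46. Constant 46.
Subsequence B: 29, 38, 47. Arithmetic, step +9.
Position 9 → subsequence A, term 5 = 46.

46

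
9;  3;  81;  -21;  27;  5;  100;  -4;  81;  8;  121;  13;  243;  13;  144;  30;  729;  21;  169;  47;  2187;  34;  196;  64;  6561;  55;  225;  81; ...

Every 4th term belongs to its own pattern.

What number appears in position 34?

Taking every 4th term gives 4 separate tracks.
Track A is 9, 27, 81, 243, 729, 2187, 6561, which is successive powers of 3.
Track B is 3, 5, 8, 13, 21, 34, 55, which is each term equals the sum of the previous two.
Track C is 81, 100, 121, 144, 169, 196, 225, which is consecutive squares n² from n = 9.
Track D is -21, -4, 13, 30, 47, 64, 81, which is arithmetic with common difference +17.
Position 34 falls in track B as its term 9, giving 144.

144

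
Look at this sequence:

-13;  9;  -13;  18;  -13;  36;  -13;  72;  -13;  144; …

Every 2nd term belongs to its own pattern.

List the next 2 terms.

-13, 288

Positions 1, 3, 5, … form one subsequence and positions 2, 4, 6, … form another.
Stream A = -13, -13, -13, -13, -13: constant -13.
Stream B = 9, 18, 36, 72, 144: geometric, ×2 each step.
Term 11 comes from stream A (its 6th entry): -13.
Position 12 falls in stream B as its term 6, giving 288.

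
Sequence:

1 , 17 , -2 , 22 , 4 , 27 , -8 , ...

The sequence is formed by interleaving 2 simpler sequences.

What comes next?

32

Positions 1, 3, 5, … form one subsequence and positions 2, 4, 6, … form another.
Track A: 1, -2, 4, -8 — a geometric progression (common ratio -2).
Track B: 17, 22, 27 — linear: a_n = 12 + 5·n.
The 8th slot belongs to track B; its 4th term is 32.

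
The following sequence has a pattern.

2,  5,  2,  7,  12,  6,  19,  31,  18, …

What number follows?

50

Reading positions in blocks of 3 reveals the pattern AAB — 2 tracks woven together.
Stream A: 2, 5, 7, 12, 19, 31 (each term equals the sum of the previous two).
Stream B: 2, 6, 18 (a geometric progression (common ratio 3)).
The 10th slot belongs to stream A; its 7th term is 50.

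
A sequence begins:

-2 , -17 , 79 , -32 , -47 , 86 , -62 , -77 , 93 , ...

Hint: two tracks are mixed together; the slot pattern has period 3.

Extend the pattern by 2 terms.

-92, -107

Reading positions in blocks of 3 reveals the pattern AAB — 2 tracks woven together.
Subsequence A = -2, -17, -32, -47, -62, -77: arithmetic with common difference −15.
Subsequence B = 79, 86, 93: arithmetic, step +7.
Position 10 → subsequence A, term 7 = -92.
The 11th slot belongs to subsequence A; its 8th term is -107.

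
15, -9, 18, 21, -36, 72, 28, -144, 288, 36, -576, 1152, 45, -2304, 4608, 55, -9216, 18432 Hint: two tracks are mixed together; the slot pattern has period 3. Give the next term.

Positions follow the repeating pattern ABB; grouping by letter gives 2 tracks.
Track A: 15, 21, 28, 36, 45, 55 — triangular numbers n(n+1)/2 for n = 5, 6, ….
Track B: -9, 18, -36, 72, -144, 288, -576, 1152, -2304, 4608, -9216, 18432 — multiplying by -2 each time.
Term 19 comes from track A (its 7th entry): 66.

66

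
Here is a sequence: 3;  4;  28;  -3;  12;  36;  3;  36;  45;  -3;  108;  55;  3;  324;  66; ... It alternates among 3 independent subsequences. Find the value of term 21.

91

Split by position mod 3: positions 1, 4, 7, … form one track, and each other residue class forms its own.
Stream A = 3, -3, 3, -3, 3: oscillating between 3 and -3.
Stream B = 4, 12, 36, 108, 324: geometric with ratio 3.
Stream C = 28, 36, 45, 55, 66: the triangular numbers T_7, T_8, ….
Position 21 falls in stream C as its term 7, giving 91.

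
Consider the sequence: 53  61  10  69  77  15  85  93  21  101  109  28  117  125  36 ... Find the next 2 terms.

Reading positions in blocks of 3 reveals the pattern AAB — 2 tracks woven together.
Stream A: 53, 61, 69, 77, 85, 93, 101, 109, 117, 125. Arithmetic, step +8.
Stream B: 10, 15, 21, 28, 36. The triangular numbers T_4, T_5, ….
Position 16 falls in stream A as its term 11, giving 133.
The 17th slot belongs to stream A; its 12th term is 141.

133, 141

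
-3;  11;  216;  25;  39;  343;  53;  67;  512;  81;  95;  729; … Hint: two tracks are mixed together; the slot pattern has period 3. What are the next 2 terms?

Reading positions in blocks of 3 reveals the pattern AAB — 2 tracks woven together.
Track A: -3, 11, 25, 39, 53, 67, 81, 95 — arithmetic, step +14.
Track B: 216, 343, 512, 729 — perfect cubes starting at 6³.
Position 13 falls in track A as its term 9, giving 109.
Position 14 falls in track A as its term 10, giving 123.

109, 123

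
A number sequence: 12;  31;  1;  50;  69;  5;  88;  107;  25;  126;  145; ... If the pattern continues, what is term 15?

625

Positions follow the repeating pattern AAB; grouping by letter gives 2 tracks.
Stream A: 12, 31, 50, 69, 88, 107, 126, 145 (linear: a_n = -7 + 19·n).
Stream B: 1, 5, 25 (powers of 5).
Position 15 falls in stream B as its term 5, giving 625.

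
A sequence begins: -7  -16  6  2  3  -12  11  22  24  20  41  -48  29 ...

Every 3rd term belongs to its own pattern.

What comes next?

Read the sequence 3 terms at a time; column i is its own pattern.
Stream A: -7, 2, 11, 20, 29. Arithmetic, step +9.
Stream B: -16, 3, 22, 41. Arithmetic with common difference +19.
Stream C: 6, -12, 24, -48. Geometric with ratio -2.
Position 14 falls in stream B as its term 5, giving 60.

60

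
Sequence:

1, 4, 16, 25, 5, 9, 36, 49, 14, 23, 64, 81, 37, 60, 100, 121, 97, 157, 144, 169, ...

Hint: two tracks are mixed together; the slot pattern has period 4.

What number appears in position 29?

Reading positions in blocks of 4 reveals the pattern AABB — 2 tracks woven together.
Subsequence A: 1, 4, 5, 9, 14, 23, 37, 60, 97, 157 (a Fibonacci-like recurrence a_n = a_{n-1} + a_{n-2}).
Subsequence B: 16, 25, 36, 49, 64, 81, 100, 121, 144, 169 (consecutive squares n² from n = 4).
Position 29 falls in subsequence A as its term 15, giving 1741.

1741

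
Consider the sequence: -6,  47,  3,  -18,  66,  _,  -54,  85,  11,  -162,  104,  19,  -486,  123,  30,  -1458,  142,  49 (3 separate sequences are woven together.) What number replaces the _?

Split by position mod 3: positions 1, 4, 7, … form one track, and each other residue class forms its own.
Track A: -6, -18, -54, -162, -486, -1458 — multiplying by 3 each time.
Track B: 47, 66, 85, 104, 123, 142 — arithmetic, step +19.
Track C: 3, ?, 11, 19, 30, 49 — a Fibonacci-like recurrence a_n = a_{n-1} + a_{n-2}.
So the missing entry in track C is 8.

8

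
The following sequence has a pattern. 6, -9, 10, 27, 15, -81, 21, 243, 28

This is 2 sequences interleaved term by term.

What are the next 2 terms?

-729, 36

Taking every 2nd term gives 2 separate tracks.
Track A: 6, 10, 15, 21, 28. Triangular numbers starting at T_3.
Track B: -9, 27, -81, 243. A geometric progression (common ratio -3).
Term 10 comes from track B (its 5th entry): -729.
The 11th slot belongs to track A; its 6th term is 36.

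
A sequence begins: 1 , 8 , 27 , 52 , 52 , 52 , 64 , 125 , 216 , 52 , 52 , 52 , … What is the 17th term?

52

Positions follow the repeating pattern AAABBB; grouping by letter gives 2 tracks.
Stream A: 1, 8, 27, 64, 125, 216. Perfect cubes starting at 1³.
Stream B: 52, 52, 52, 52, 52, 52. Always 52.
Position 17 → stream B, term 8 = 52.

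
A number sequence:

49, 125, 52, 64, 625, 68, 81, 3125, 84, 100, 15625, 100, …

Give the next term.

121

Split by position mod 3 into 3 tracks.
Stream A: 49, 64, 81, 100 (perfect squares starting at 7²).
Stream B: 125, 625, 3125, 15625 (powers of 5).
Stream C: 52, 68, 84, 100 (arithmetic with common difference +16).
Position 13 falls in stream A as its term 5, giving 121.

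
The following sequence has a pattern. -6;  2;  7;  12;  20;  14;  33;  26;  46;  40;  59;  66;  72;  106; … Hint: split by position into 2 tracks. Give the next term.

Odd-indexed and even-indexed terms follow separate rules.
Subsequence A is -6, 7, 20, 33, 46, 59, 72, which is adding 13 each time.
Subsequence B is 2, 12, 14, 26, 40, 66, 106, which is each term equals the sum of the previous two.
The 15th slot belongs to subsequence A; its 8th term is 85.

85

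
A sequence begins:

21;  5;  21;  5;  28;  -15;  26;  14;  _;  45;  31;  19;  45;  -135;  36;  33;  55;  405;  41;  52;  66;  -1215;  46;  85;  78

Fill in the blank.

Read the sequence 4 terms at a time; column i is its own pattern.
Stream A = 21, 28, ?, 45, 55, 66, 78: triangular numbers starting at T_6.
Stream B = 5, -15, 45, -135, 405, -1215: geometric with ratio -3.
Stream C = 21, 26, 31, 36, 41, 46: arithmetic, step +5.
Stream D = 5, 14, 19, 33, 52, 85: each term equals the sum of the previous two.
Filling stream A at index 3 by its rule yields 36.

36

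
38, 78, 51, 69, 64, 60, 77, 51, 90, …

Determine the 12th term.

33

Positions 1, 3, 5, … form one subsequence and positions 2, 4, 6, … form another.
Subsequence A: 38, 51, 64, 77, 90 (adding 13 each time).
Subsequence B: 78, 69, 60, 51 (linear: a_n = 87 − 9·n).
Position 12 → subsequence B, term 6 = 33.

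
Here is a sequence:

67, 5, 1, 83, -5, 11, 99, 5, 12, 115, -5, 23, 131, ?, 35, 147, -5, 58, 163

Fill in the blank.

Split by position mod 3 into 3 tracks.
Subsequence A: 67, 83, 99, 115, 131, 147, 163 — arithmetic, step +16.
Subsequence B: 5, -5, 5, -5, ?, -5 — oscillating between 5 and -5.
Subsequence C: 1, 11, 12, 23, 35, 58 — a Fibonacci-like recurrence a_n = a_{n-1} + a_{n-2}.
So the missing entry in subsequence B is 5.

5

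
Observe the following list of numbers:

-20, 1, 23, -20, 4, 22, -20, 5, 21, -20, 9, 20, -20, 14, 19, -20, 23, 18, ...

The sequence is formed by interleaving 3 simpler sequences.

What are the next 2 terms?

-20, 37

Read the sequence 3 terms at a time; column i is its own pattern.
Track A: -20, -20, -20, -20, -20, -20 (always -20).
Track B: 1, 4, 5, 9, 14, 23 (Fibonacci-style (each term is the sum of the two before it)).
Track C: 23, 22, 21, 20, 19, 18 (linear: a_n = 24 − n).
Term 19 comes from track A (its 7th entry): -20.
Position 20 → track B, term 7 = 37.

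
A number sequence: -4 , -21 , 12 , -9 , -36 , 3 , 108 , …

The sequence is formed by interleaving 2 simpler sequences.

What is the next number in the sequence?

15

The terms cycle through 2 interleaved subsequences.
Stream A: -4, 12, -36, 108. Geometric with ratio -3.
Stream B: -21, -9, 3. Arithmetic, step +12.
The 8th slot belongs to stream B; its 4th term is 15.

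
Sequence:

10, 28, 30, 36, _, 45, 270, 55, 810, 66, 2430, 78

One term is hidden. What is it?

90

Odd-indexed and even-indexed terms follow separate rules.
Track A is 10, 30, ?, 270, 810, 2430, which is geometric with ratio 3.
Track B is 28, 36, 45, 55, 66, 78, which is triangular numbers n(n+1)/2 for n = 7, 8, ….
Filling track A at index 3 by its rule yields 90.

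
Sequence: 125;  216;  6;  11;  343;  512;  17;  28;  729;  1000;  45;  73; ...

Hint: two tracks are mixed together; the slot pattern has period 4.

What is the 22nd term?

The slot pattern repeats as AABB (period 4), so there are 2 interleaved tracks.
Subsequence A is 125, 216, 343, 512, 729, 1000, which is consecutive cubes n³ from n = 5.
Subsequence B is 6, 11, 17, 28, 45, 73, which is each term equals the sum of the previous two.
The 22nd slot belongs to subsequence A; its 12th term is 4096.

4096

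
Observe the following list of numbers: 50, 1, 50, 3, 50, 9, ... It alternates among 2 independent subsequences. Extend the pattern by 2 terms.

The terms cycle through 2 interleaved subsequences.
Subsequence A is 50, 50, 50, which is always 50.
Subsequence B is 1, 3, 9, which is powers of 3.
Position 7 falls in subsequence A as its term 4, giving 50.
Term 8 comes from subsequence B (its 4th entry): 27.

50, 27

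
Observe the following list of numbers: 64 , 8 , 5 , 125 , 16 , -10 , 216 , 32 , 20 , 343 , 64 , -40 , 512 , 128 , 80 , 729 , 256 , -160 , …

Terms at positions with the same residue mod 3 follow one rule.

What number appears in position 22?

Read the sequence 3 terms at a time; column i is its own pattern.
Stream A = 64, 125, 216, 343, 512, 729: perfect cubes starting at 4³.
Stream B = 8, 16, 32, 64, 128, 256: powers of 2.
Stream C = 5, -10, 20, -40, 80, -160: multiplying by -2 each time.
Position 22 → stream A, term 8 = 1331.

1331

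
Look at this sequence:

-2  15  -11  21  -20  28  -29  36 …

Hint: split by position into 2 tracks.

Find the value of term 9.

-38

Positions 1, 3, 5, … form one subsequence and positions 2, 4, 6, … form another.
Stream A is -2, -11, -20, -29, which is arithmetic with common difference −9.
Stream B is 15, 21, 28, 36, which is the triangular numbers T_5, T_6, ….
Term 9 comes from stream A (its 5th entry): -38.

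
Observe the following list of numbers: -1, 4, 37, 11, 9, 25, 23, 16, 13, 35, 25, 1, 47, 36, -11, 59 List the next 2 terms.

The terms cycle through 3 interleaved subsequences.
Stream A: -1, 11, 23, 35, 47, 59 — arithmetic with common difference +12.
Stream B: 4, 9, 16, 25, 36 — the squares 2², 3², 4², ….
Stream C: 37, 25, 13, 1, -11 — linear: a_n = 49 − 12·n.
Position 17 → stream B, term 6 = 49.
The 18th slot belongs to stream C; its 6th term is -23.

49, -23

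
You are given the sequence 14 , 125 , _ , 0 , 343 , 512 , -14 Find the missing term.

Positions follow the repeating pattern ABB; grouping by letter gives 2 tracks.
Track A is 14, 0, -14, which is arithmetic, step −14.
Track B is 125, ?, 343, 512, which is the cubes 5³, 6³, 7³, ….
The gap is track B's term 2; the rule gives 216.

216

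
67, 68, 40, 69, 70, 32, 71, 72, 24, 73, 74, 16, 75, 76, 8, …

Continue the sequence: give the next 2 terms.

The slot pattern repeats as AAB (period 3), so there are 2 interleaved tracks.
Track A = 67, 68, 69, 70, 71, 72, 73, 74, 75, 76: arithmetic with common difference +1.
Track B = 40, 32, 24, 16, 8: arithmetic, step −8.
Position 16 falls in track A as its term 11, giving 77.
The 17th slot belongs to track A; its 12th term is 78.

77, 78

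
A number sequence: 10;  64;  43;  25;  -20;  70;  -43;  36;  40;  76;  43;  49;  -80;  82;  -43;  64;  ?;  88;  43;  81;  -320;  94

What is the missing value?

160

The terms cycle through 4 interleaved subsequences.
Track A: 10, -20, 40, -80, ?, -320 (a geometric progression (common ratio -2)).
Track B: 64, 70, 76, 82, 88, 94 (arithmetic with common difference +6).
Track C: 43, -43, 43, -43, 43 (oscillating between 43 and -43).
Track D: 25, 36, 49, 64, 81 (perfect squares starting at 5²).
Filling track A at index 5 by its rule yields 160.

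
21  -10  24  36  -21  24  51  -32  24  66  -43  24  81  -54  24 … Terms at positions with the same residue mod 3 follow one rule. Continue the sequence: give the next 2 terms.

96, -65

The terms cycle through 3 interleaved subsequences.
Track A = 21, 36, 51, 66, 81: arithmetic, step +15.
Track B = -10, -21, -32, -43, -54: arithmetic, step −11.
Track C = 24, 24, 24, 24, 24: the constant sequence 24.
Term 16 comes from track A (its 6th entry): 96.
Position 17 falls in track B as its term 6, giving -65.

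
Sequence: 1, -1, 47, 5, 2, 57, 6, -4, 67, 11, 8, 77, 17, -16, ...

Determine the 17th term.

Taking every 3rd term gives 3 separate tracks.
Stream A: 1, 5, 6, 11, 17. A Fibonacci-like recurrence a_n = a_{n-1} + a_{n-2}.
Stream B: -1, 2, -4, 8, -16. Geometric with ratio -2.
Stream C: 47, 57, 67, 77. Linear: a_n = 37 + 10·n.
Position 17 falls in stream B as its term 6, giving 32.

32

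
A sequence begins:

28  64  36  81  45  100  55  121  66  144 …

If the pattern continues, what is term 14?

Positions 1, 3, 5, … form one subsequence and positions 2, 4, 6, … form another.
Stream A = 28, 36, 45, 55, 66: triangular numbers n(n+1)/2 for n = 7, 8, ….
Stream B = 64, 81, 100, 121, 144: the squares 8², 9², 10², ….
The 14th slot belongs to stream B; its 7th term is 196.

196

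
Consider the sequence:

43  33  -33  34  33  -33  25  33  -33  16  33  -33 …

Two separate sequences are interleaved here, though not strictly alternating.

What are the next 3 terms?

7, 33, -33

The slot pattern repeats as ABB (period 3), so there are 2 interleaved tracks.
Subsequence A: 43, 34, 25, 16 — arithmetic, step −9.
Subsequence B: 33, -33, 33, -33, 33, -33, 33, -33 — oscillating between 33 and -33.
Term 13 comes from subsequence A (its 5th entry): 7.
Term 14 comes from subsequence B (its 9th entry): 33.
Position 15 falls in subsequence B as its term 10, giving -33.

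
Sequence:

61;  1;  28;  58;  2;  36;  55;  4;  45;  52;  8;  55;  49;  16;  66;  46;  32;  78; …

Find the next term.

43

Split by position mod 3: positions 1, 4, 7, … form one track, and each other residue class forms its own.
Track A: 61, 58, 55, 52, 49, 46 (arithmetic with common difference −3).
Track B: 1, 2, 4, 8, 16, 32 (successive powers of 2).
Track C: 28, 36, 45, 55, 66, 78 (triangular numbers starting at T_7).
The 19th slot belongs to track A; its 7th term is 43.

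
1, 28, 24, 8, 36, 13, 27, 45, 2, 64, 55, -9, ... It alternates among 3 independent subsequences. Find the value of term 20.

91

Split by position mod 3: positions 1, 4, 7, … form one track, and each other residue class forms its own.
Subsequence A is 1, 8, 27, 64, which is consecutive cubes n³ from n = 1.
Subsequence B is 28, 36, 45, 55, which is triangular numbers n(n+1)/2 for n = 7, 8, ….
Subsequence C is 24, 13, 2, -9, which is linear: a_n = 35 − 11·n.
Position 20 → subsequence B, term 7 = 91.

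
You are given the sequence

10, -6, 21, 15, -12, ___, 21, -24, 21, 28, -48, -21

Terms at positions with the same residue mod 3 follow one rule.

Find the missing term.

Taking every 3rd term gives 3 separate tracks.
Subsequence A: 10, 15, 21, 28 (triangular numbers n(n+1)/2 for n = 4, 5, …).
Subsequence B: -6, -12, -24, -48 (geometric with ratio 2).
Subsequence C: 21, ?, 21, -21 (oscillating between 21 and -21).
So the missing entry in subsequence C is -21.

-21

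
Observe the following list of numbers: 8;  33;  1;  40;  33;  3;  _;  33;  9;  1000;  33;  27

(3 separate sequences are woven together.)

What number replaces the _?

200

Taking every 3rd term gives 3 separate tracks.
Stream A: 8, 40, ?, 1000 — geometric, ×5 each step.
Stream B: 33, 33, 33, 33 — always 33.
Stream C: 1, 3, 9, 27 — powers of 3.
Filling stream A at index 3 by its rule yields 200.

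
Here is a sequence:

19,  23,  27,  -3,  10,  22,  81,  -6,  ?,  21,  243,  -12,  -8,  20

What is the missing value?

Split by position mod 4 into 4 tracks.
Track A: 19, 10, ?, -8 — arithmetic with common difference −9.
Track B: 23, 22, 21, 20 — arithmetic, step −1.
Track C: 27, 81, 243 — successive powers of 3.
Track D: -3, -6, -12 — a geometric progression (common ratio 2).
So the missing entry in track A is 1.

1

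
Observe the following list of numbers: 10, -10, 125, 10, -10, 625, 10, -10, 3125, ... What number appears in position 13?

Positions follow the repeating pattern AAB; grouping by letter gives 2 tracks.
Track A = 10, -10, 10, -10, 10, -10: oscillating between 10 and -10.
Track B = 125, 625, 3125: successive powers of 5.
Term 13 comes from track A (its 9th entry): 10.

10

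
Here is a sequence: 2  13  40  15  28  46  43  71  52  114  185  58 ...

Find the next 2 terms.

Positions follow the repeating pattern AAB; grouping by letter gives 2 tracks.
Track A: 2, 13, 15, 28, 43, 71, 114, 185 (each term equals the sum of the previous two).
Track B: 40, 46, 52, 58 (adding 6 each time).
The 13th slot belongs to track A; its 9th term is 299.
Term 14 comes from track A (its 10th entry): 484.

299, 484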